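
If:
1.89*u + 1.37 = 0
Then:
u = -0.72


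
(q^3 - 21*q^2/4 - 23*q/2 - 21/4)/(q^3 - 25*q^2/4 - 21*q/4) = (q + 1)/q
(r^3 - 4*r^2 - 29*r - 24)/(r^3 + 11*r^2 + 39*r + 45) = (r^2 - 7*r - 8)/(r^2 + 8*r + 15)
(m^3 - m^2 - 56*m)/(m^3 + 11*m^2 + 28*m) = (m - 8)/(m + 4)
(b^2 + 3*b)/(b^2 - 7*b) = (b + 3)/(b - 7)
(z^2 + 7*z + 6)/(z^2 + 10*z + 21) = (z^2 + 7*z + 6)/(z^2 + 10*z + 21)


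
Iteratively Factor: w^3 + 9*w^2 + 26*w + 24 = (w + 2)*(w^2 + 7*w + 12) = (w + 2)*(w + 4)*(w + 3)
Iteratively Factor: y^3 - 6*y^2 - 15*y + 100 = (y + 4)*(y^2 - 10*y + 25) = (y - 5)*(y + 4)*(y - 5)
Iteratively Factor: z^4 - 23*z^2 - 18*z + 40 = (z + 2)*(z^3 - 2*z^2 - 19*z + 20) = (z + 2)*(z + 4)*(z^2 - 6*z + 5) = (z - 5)*(z + 2)*(z + 4)*(z - 1)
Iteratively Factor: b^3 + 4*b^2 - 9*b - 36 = (b - 3)*(b^2 + 7*b + 12) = (b - 3)*(b + 3)*(b + 4)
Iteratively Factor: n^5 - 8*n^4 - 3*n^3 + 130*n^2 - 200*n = (n - 5)*(n^4 - 3*n^3 - 18*n^2 + 40*n) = n*(n - 5)*(n^3 - 3*n^2 - 18*n + 40) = n*(n - 5)*(n + 4)*(n^2 - 7*n + 10) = n*(n - 5)^2*(n + 4)*(n - 2)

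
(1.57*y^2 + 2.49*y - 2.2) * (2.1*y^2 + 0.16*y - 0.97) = 3.297*y^4 + 5.4802*y^3 - 5.7445*y^2 - 2.7673*y + 2.134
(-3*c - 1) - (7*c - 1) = -10*c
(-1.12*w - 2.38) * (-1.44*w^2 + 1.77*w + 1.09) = 1.6128*w^3 + 1.4448*w^2 - 5.4334*w - 2.5942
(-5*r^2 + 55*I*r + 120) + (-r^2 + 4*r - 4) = -6*r^2 + 4*r + 55*I*r + 116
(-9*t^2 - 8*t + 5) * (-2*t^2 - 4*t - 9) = 18*t^4 + 52*t^3 + 103*t^2 + 52*t - 45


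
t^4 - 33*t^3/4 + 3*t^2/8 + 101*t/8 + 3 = (t - 8)*(t - 3/2)*(t + 1/4)*(t + 1)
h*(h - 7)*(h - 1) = h^3 - 8*h^2 + 7*h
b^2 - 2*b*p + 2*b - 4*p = (b + 2)*(b - 2*p)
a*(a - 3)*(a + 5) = a^3 + 2*a^2 - 15*a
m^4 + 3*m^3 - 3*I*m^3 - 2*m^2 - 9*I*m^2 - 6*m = m*(m + 3)*(m - 2*I)*(m - I)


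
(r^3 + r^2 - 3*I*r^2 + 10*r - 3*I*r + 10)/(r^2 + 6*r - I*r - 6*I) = (r^3 + r^2*(1 - 3*I) + r*(10 - 3*I) + 10)/(r^2 + r*(6 - I) - 6*I)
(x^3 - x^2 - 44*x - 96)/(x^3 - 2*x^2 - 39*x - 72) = (x + 4)/(x + 3)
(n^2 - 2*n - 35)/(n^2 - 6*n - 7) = (n + 5)/(n + 1)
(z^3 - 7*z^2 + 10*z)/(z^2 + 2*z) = (z^2 - 7*z + 10)/(z + 2)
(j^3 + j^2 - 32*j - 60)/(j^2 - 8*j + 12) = (j^2 + 7*j + 10)/(j - 2)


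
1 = 1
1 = 1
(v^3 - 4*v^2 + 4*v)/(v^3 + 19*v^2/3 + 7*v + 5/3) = 3*v*(v^2 - 4*v + 4)/(3*v^3 + 19*v^2 + 21*v + 5)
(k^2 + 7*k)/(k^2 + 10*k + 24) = k*(k + 7)/(k^2 + 10*k + 24)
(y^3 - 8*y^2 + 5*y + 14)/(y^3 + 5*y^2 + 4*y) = (y^2 - 9*y + 14)/(y*(y + 4))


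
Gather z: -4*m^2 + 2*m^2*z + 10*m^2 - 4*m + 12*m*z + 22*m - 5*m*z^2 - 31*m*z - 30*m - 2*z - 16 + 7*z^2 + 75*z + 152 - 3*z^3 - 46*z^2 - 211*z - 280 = 6*m^2 - 12*m - 3*z^3 + z^2*(-5*m - 39) + z*(2*m^2 - 19*m - 138) - 144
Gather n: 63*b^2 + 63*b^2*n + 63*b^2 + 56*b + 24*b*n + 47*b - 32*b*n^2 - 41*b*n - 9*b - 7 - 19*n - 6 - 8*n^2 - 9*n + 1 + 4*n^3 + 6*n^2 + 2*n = 126*b^2 + 94*b + 4*n^3 + n^2*(-32*b - 2) + n*(63*b^2 - 17*b - 26) - 12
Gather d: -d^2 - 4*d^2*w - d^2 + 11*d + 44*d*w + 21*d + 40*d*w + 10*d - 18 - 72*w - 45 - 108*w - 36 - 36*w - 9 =d^2*(-4*w - 2) + d*(84*w + 42) - 216*w - 108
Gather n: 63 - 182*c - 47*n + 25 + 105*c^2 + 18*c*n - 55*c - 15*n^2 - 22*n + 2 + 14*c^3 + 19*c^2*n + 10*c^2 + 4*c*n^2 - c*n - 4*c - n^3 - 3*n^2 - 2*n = 14*c^3 + 115*c^2 - 241*c - n^3 + n^2*(4*c - 18) + n*(19*c^2 + 17*c - 71) + 90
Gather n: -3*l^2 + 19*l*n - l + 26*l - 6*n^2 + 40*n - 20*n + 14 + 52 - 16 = -3*l^2 + 25*l - 6*n^2 + n*(19*l + 20) + 50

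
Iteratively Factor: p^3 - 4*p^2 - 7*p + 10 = (p - 5)*(p^2 + p - 2) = (p - 5)*(p + 2)*(p - 1)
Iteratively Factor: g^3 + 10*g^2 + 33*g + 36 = (g + 3)*(g^2 + 7*g + 12) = (g + 3)*(g + 4)*(g + 3)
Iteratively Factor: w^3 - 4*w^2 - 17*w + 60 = (w - 5)*(w^2 + w - 12) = (w - 5)*(w + 4)*(w - 3)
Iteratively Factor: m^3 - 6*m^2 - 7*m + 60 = (m - 4)*(m^2 - 2*m - 15) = (m - 4)*(m + 3)*(m - 5)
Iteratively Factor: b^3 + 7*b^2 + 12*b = (b + 3)*(b^2 + 4*b) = (b + 3)*(b + 4)*(b)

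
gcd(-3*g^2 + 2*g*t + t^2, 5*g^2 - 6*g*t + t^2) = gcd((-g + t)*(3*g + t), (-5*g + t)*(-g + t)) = -g + t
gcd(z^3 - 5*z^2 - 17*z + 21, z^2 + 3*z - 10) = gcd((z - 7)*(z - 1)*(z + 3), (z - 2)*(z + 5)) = 1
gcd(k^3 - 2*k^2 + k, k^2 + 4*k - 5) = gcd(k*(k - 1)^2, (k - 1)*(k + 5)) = k - 1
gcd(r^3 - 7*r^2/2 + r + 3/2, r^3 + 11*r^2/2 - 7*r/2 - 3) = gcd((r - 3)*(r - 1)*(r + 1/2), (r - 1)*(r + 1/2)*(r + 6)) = r^2 - r/2 - 1/2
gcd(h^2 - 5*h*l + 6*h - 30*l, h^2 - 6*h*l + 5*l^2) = h - 5*l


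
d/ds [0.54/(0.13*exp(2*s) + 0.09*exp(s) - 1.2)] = (-0.1404*exp(s) - 0.0486)*exp(s)/(0.13*exp(2*s) + 0.09*exp(s) - 1.2)^2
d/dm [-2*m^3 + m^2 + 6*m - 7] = -6*m^2 + 2*m + 6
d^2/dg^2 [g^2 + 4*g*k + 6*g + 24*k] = 2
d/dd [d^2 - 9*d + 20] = 2*d - 9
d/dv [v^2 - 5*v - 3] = 2*v - 5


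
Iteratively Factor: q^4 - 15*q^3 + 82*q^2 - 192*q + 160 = (q - 4)*(q^3 - 11*q^2 + 38*q - 40) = (q - 4)^2*(q^2 - 7*q + 10) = (q - 4)^2*(q - 2)*(q - 5)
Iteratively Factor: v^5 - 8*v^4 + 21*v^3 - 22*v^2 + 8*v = (v - 1)*(v^4 - 7*v^3 + 14*v^2 - 8*v) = (v - 4)*(v - 1)*(v^3 - 3*v^2 + 2*v) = (v - 4)*(v - 1)^2*(v^2 - 2*v) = v*(v - 4)*(v - 1)^2*(v - 2)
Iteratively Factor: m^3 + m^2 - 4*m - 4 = (m + 2)*(m^2 - m - 2) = (m - 2)*(m + 2)*(m + 1)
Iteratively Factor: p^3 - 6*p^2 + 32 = (p - 4)*(p^2 - 2*p - 8) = (p - 4)*(p + 2)*(p - 4)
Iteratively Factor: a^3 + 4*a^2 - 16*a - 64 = (a + 4)*(a^2 - 16) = (a + 4)^2*(a - 4)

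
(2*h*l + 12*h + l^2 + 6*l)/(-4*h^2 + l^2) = (-l - 6)/(2*h - l)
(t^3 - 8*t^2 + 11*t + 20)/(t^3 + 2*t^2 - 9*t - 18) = (t^3 - 8*t^2 + 11*t + 20)/(t^3 + 2*t^2 - 9*t - 18)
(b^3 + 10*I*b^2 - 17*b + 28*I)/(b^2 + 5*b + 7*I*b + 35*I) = (b^2 + 3*I*b + 4)/(b + 5)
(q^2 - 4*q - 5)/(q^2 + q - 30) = (q + 1)/(q + 6)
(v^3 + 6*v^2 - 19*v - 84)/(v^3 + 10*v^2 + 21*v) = (v - 4)/v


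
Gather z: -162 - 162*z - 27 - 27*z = -189*z - 189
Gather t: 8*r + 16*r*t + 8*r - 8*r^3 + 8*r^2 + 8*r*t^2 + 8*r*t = -8*r^3 + 8*r^2 + 8*r*t^2 + 24*r*t + 16*r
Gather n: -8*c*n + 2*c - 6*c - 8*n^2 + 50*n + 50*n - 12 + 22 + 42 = -4*c - 8*n^2 + n*(100 - 8*c) + 52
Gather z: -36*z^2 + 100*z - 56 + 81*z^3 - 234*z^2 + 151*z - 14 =81*z^3 - 270*z^2 + 251*z - 70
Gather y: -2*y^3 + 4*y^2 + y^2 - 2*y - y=-2*y^3 + 5*y^2 - 3*y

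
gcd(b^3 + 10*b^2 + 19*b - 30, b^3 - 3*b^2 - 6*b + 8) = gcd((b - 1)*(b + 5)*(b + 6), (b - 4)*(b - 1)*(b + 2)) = b - 1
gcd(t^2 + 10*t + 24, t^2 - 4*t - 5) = 1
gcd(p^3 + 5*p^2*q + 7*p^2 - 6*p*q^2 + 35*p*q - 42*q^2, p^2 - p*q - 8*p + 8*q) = p - q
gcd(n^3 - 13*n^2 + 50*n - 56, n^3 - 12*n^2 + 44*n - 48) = n^2 - 6*n + 8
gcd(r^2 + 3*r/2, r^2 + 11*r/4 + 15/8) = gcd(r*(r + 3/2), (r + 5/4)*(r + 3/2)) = r + 3/2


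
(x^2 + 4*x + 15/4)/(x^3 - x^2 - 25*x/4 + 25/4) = (2*x + 3)/(2*x^2 - 7*x + 5)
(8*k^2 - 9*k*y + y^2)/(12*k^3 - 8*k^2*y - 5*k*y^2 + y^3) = (-8*k + y)/(-12*k^2 - 4*k*y + y^2)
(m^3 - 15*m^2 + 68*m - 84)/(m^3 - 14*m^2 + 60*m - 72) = (m - 7)/(m - 6)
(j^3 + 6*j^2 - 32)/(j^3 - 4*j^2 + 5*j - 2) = (j^2 + 8*j + 16)/(j^2 - 2*j + 1)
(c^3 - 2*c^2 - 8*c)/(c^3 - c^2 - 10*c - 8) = c/(c + 1)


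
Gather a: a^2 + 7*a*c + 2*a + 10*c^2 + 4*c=a^2 + a*(7*c + 2) + 10*c^2 + 4*c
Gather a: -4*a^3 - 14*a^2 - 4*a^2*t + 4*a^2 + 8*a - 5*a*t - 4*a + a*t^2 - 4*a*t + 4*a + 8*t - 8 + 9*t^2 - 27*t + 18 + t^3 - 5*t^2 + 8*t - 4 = -4*a^3 + a^2*(-4*t - 10) + a*(t^2 - 9*t + 8) + t^3 + 4*t^2 - 11*t + 6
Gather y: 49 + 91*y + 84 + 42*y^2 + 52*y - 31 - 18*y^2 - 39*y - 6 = 24*y^2 + 104*y + 96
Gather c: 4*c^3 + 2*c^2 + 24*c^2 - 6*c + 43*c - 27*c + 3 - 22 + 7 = 4*c^3 + 26*c^2 + 10*c - 12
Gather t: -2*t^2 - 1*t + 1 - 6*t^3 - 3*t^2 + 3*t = -6*t^3 - 5*t^2 + 2*t + 1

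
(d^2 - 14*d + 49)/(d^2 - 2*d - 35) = (d - 7)/(d + 5)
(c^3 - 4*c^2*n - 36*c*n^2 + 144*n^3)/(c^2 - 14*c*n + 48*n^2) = (c^2 + 2*c*n - 24*n^2)/(c - 8*n)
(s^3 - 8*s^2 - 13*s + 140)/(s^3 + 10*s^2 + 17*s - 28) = (s^2 - 12*s + 35)/(s^2 + 6*s - 7)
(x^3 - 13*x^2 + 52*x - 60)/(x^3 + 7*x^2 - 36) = (x^2 - 11*x + 30)/(x^2 + 9*x + 18)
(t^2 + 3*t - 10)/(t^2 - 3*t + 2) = (t + 5)/(t - 1)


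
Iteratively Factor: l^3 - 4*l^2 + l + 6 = (l + 1)*(l^2 - 5*l + 6) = (l - 3)*(l + 1)*(l - 2)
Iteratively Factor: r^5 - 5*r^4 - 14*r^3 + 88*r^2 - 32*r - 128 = (r + 4)*(r^4 - 9*r^3 + 22*r^2 - 32) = (r + 1)*(r + 4)*(r^3 - 10*r^2 + 32*r - 32) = (r - 4)*(r + 1)*(r + 4)*(r^2 - 6*r + 8) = (r - 4)*(r - 2)*(r + 1)*(r + 4)*(r - 4)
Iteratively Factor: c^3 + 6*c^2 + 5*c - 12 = (c + 4)*(c^2 + 2*c - 3) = (c + 3)*(c + 4)*(c - 1)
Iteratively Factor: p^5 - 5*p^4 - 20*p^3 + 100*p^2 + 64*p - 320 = (p - 4)*(p^4 - p^3 - 24*p^2 + 4*p + 80) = (p - 5)*(p - 4)*(p^3 + 4*p^2 - 4*p - 16) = (p - 5)*(p - 4)*(p + 4)*(p^2 - 4) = (p - 5)*(p - 4)*(p - 2)*(p + 4)*(p + 2)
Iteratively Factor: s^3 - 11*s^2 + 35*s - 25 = (s - 5)*(s^2 - 6*s + 5) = (s - 5)*(s - 1)*(s - 5)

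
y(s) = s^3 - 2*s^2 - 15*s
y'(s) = 3*s^2 - 4*s - 15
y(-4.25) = -49.14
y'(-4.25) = 56.19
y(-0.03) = 0.45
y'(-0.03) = -14.88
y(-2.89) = 2.51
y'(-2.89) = 21.62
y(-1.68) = 14.81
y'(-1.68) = 0.19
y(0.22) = -3.39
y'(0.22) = -15.73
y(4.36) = -20.54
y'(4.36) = 24.59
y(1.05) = -16.80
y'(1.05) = -15.89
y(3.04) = -35.99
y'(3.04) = 0.56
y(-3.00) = 0.00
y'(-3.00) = 24.00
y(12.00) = 1260.00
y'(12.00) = 369.00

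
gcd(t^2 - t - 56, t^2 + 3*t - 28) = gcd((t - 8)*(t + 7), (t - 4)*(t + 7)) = t + 7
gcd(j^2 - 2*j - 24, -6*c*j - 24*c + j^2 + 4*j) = j + 4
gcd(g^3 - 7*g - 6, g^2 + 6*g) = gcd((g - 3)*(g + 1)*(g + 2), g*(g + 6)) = 1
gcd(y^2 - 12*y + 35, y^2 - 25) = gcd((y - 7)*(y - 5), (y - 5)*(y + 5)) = y - 5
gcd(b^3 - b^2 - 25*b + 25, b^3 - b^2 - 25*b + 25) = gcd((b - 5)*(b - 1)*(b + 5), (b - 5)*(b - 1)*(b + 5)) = b^3 - b^2 - 25*b + 25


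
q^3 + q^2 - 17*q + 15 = (q - 3)*(q - 1)*(q + 5)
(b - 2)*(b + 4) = b^2 + 2*b - 8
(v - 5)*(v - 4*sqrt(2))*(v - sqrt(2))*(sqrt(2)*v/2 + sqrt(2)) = sqrt(2)*v^4/2 - 5*v^3 - 3*sqrt(2)*v^3/2 - sqrt(2)*v^2 + 15*v^2 - 12*sqrt(2)*v + 50*v - 40*sqrt(2)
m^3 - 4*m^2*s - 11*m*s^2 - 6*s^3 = (m - 6*s)*(m + s)^2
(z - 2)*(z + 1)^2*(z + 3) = z^4 + 3*z^3 - 3*z^2 - 11*z - 6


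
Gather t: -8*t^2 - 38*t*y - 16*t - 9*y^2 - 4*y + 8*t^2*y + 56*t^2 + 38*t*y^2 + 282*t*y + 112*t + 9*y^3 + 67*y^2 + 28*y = t^2*(8*y + 48) + t*(38*y^2 + 244*y + 96) + 9*y^3 + 58*y^2 + 24*y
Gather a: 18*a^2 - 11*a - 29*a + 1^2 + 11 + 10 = 18*a^2 - 40*a + 22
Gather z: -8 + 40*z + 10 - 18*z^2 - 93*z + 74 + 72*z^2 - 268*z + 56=54*z^2 - 321*z + 132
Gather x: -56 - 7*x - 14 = -7*x - 70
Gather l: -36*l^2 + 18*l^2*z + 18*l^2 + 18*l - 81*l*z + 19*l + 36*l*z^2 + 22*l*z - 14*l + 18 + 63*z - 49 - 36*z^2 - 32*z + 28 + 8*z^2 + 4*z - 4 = l^2*(18*z - 18) + l*(36*z^2 - 59*z + 23) - 28*z^2 + 35*z - 7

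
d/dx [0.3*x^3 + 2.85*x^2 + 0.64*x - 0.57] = 0.9*x^2 + 5.7*x + 0.64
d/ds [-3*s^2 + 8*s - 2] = 8 - 6*s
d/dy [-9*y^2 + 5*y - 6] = 5 - 18*y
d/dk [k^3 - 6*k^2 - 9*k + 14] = 3*k^2 - 12*k - 9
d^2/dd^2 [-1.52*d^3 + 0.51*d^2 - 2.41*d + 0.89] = 1.02 - 9.12*d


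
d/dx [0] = 0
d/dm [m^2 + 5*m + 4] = 2*m + 5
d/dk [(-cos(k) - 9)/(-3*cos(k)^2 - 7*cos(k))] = 3*(sin(k) + 21*sin(k)/cos(k)^2 + 18*tan(k))/(3*cos(k) + 7)^2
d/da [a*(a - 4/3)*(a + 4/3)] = 3*a^2 - 16/9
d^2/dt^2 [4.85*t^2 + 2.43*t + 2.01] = 9.70000000000000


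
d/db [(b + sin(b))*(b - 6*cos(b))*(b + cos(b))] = -(b + sin(b))*(b - 6*cos(b))*(sin(b) - 1) + (b + sin(b))*(b + cos(b))*(6*sin(b) + 1) + (b - 6*cos(b))*(b + cos(b))*(cos(b) + 1)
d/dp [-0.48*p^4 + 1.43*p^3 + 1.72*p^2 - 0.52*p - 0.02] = -1.92*p^3 + 4.29*p^2 + 3.44*p - 0.52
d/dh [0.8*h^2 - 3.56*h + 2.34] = 1.6*h - 3.56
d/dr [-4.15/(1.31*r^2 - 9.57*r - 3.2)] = (10.873*r - 39.7155)/(-1.31*r^2 + 9.57*r + 3.2)^2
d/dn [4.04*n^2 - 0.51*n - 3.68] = 8.08*n - 0.51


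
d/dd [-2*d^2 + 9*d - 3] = 9 - 4*d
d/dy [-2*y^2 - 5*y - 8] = -4*y - 5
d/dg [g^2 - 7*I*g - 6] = 2*g - 7*I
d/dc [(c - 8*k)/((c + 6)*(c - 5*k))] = ((-c + 8*k)*(c + 6) + (-c + 8*k)*(c - 5*k) + (c + 6)*(c - 5*k))/((c + 6)^2*(c - 5*k)^2)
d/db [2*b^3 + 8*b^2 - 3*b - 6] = 6*b^2 + 16*b - 3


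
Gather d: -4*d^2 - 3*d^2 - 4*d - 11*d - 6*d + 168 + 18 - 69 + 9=-7*d^2 - 21*d + 126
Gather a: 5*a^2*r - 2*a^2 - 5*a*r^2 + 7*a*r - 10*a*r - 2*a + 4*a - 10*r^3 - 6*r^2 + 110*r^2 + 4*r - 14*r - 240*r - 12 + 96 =a^2*(5*r - 2) + a*(-5*r^2 - 3*r + 2) - 10*r^3 + 104*r^2 - 250*r + 84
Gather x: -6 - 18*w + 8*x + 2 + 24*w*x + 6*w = -12*w + x*(24*w + 8) - 4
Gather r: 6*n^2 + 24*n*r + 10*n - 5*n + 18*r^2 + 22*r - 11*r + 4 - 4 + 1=6*n^2 + 5*n + 18*r^2 + r*(24*n + 11) + 1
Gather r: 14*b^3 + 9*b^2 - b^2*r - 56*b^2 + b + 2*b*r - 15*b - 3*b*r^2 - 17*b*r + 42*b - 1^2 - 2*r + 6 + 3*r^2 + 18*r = 14*b^3 - 47*b^2 + 28*b + r^2*(3 - 3*b) + r*(-b^2 - 15*b + 16) + 5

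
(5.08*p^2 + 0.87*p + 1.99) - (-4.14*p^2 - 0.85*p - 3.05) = 9.22*p^2 + 1.72*p + 5.04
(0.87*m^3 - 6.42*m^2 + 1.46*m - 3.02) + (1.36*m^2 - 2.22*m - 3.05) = 0.87*m^3 - 5.06*m^2 - 0.76*m - 6.07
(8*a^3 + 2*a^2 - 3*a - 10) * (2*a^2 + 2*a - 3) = 16*a^5 + 20*a^4 - 26*a^3 - 32*a^2 - 11*a + 30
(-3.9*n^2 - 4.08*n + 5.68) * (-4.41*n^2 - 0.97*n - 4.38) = 17.199*n^4 + 21.7758*n^3 - 4.0092*n^2 + 12.3608*n - 24.8784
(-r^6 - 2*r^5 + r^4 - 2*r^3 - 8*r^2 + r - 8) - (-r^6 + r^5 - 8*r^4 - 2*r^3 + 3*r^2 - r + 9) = -3*r^5 + 9*r^4 - 11*r^2 + 2*r - 17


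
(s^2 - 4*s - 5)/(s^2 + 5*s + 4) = (s - 5)/(s + 4)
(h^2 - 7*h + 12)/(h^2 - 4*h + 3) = (h - 4)/(h - 1)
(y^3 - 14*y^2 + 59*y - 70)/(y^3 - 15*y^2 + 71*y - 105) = (y - 2)/(y - 3)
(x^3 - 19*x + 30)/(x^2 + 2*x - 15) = x - 2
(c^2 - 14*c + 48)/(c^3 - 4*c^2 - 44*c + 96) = (c - 6)/(c^2 + 4*c - 12)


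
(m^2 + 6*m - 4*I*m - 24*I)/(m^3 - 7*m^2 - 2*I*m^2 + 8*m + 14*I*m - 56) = (m + 6)/(m^2 + m*(-7 + 2*I) - 14*I)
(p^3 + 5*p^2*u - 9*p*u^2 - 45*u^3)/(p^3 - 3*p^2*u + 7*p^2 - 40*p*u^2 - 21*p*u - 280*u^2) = (p^2 - 9*u^2)/(p^2 - 8*p*u + 7*p - 56*u)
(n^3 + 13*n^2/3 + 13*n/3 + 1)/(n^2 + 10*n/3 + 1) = n + 1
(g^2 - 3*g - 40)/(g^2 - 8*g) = (g + 5)/g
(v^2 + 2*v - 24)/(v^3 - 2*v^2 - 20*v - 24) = (-v^2 - 2*v + 24)/(-v^3 + 2*v^2 + 20*v + 24)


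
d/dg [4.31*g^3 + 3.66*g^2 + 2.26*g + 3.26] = 12.93*g^2 + 7.32*g + 2.26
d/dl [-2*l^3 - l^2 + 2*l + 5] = -6*l^2 - 2*l + 2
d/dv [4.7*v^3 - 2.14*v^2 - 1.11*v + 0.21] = 14.1*v^2 - 4.28*v - 1.11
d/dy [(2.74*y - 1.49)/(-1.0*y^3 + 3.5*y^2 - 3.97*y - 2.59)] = (5.48*y^3 - 14.06*y^2 + 10.43*y - 13.0119)/(1.0*y^6 - 7.0*y^5 + 20.19*y^4 - 22.61*y^3 - 2.3691*y^2 + 20.5646*y + 6.7081)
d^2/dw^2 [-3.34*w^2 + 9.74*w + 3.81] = -6.68000000000000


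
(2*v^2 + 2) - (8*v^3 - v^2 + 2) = -8*v^3 + 3*v^2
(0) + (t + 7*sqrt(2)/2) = t + 7*sqrt(2)/2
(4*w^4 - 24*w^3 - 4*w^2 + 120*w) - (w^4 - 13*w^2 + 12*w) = 3*w^4 - 24*w^3 + 9*w^2 + 108*w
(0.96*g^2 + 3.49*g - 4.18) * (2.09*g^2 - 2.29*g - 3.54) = 2.0064*g^4 + 5.0957*g^3 - 20.1267*g^2 - 2.7824*g + 14.7972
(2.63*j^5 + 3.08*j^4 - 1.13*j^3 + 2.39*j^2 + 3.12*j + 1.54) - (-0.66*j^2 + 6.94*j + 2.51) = 2.63*j^5 + 3.08*j^4 - 1.13*j^3 + 3.05*j^2 - 3.82*j - 0.97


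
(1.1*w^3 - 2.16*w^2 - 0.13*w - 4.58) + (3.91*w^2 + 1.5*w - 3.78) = 1.1*w^3 + 1.75*w^2 + 1.37*w - 8.36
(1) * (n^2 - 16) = n^2 - 16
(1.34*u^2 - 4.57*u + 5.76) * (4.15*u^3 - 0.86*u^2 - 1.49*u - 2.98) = 5.561*u^5 - 20.1179*u^4 + 25.8376*u^3 - 2.1375*u^2 + 5.0362*u - 17.1648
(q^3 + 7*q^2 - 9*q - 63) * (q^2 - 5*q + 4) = q^5 + 2*q^4 - 40*q^3 + 10*q^2 + 279*q - 252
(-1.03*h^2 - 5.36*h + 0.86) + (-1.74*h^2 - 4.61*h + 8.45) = -2.77*h^2 - 9.97*h + 9.31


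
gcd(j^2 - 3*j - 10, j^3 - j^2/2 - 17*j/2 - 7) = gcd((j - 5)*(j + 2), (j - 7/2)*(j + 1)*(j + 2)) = j + 2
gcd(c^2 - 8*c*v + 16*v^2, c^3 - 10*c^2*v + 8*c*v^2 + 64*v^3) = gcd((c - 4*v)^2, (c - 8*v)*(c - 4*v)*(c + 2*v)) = -c + 4*v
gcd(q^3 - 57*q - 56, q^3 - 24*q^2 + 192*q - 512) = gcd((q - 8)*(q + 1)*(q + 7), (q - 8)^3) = q - 8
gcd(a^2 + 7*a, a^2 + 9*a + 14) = a + 7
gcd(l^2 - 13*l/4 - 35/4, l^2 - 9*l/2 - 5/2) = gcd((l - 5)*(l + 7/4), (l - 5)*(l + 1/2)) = l - 5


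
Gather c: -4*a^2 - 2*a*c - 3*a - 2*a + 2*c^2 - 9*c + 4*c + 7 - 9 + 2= -4*a^2 - 5*a + 2*c^2 + c*(-2*a - 5)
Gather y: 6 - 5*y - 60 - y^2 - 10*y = -y^2 - 15*y - 54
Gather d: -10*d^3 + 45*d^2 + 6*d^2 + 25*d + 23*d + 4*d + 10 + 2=-10*d^3 + 51*d^2 + 52*d + 12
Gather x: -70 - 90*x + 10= -90*x - 60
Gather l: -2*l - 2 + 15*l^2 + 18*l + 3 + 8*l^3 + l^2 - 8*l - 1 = 8*l^3 + 16*l^2 + 8*l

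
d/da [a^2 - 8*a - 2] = 2*a - 8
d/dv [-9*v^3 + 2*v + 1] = 2 - 27*v^2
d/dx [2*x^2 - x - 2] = 4*x - 1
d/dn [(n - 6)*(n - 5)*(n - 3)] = 3*n^2 - 28*n + 63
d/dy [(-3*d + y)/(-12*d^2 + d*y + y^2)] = -1/(16*d^2 + 8*d*y + y^2)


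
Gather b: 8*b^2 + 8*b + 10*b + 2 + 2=8*b^2 + 18*b + 4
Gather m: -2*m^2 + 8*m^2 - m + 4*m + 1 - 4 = 6*m^2 + 3*m - 3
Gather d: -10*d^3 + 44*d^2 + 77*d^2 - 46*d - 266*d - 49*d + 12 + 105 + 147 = -10*d^3 + 121*d^2 - 361*d + 264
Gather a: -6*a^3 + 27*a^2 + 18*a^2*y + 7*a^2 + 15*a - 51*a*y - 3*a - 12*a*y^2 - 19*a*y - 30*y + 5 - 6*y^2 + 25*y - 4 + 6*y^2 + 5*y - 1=-6*a^3 + a^2*(18*y + 34) + a*(-12*y^2 - 70*y + 12)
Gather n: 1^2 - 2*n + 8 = 9 - 2*n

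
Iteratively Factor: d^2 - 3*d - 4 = (d + 1)*(d - 4)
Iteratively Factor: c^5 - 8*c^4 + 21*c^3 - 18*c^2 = (c - 2)*(c^4 - 6*c^3 + 9*c^2) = c*(c - 2)*(c^3 - 6*c^2 + 9*c) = c*(c - 3)*(c - 2)*(c^2 - 3*c) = c^2*(c - 3)*(c - 2)*(c - 3)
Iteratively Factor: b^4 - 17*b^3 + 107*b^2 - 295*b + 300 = (b - 5)*(b^3 - 12*b^2 + 47*b - 60) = (b - 5)*(b - 3)*(b^2 - 9*b + 20) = (b - 5)*(b - 4)*(b - 3)*(b - 5)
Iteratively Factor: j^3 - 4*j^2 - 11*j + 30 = (j - 5)*(j^2 + j - 6) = (j - 5)*(j + 3)*(j - 2)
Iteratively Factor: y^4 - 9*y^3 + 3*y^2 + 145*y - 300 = (y + 4)*(y^3 - 13*y^2 + 55*y - 75) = (y - 3)*(y + 4)*(y^2 - 10*y + 25) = (y - 5)*(y - 3)*(y + 4)*(y - 5)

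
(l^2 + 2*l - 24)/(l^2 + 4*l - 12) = (l - 4)/(l - 2)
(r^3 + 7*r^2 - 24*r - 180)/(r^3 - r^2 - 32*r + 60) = (r + 6)/(r - 2)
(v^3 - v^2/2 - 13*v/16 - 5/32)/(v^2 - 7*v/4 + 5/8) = (8*v^2 + 6*v + 1)/(4*(2*v - 1))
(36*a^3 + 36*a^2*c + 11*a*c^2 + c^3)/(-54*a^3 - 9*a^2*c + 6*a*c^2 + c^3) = (-2*a - c)/(3*a - c)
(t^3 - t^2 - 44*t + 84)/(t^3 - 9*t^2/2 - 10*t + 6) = 2*(t^2 + 5*t - 14)/(2*t^2 + 3*t - 2)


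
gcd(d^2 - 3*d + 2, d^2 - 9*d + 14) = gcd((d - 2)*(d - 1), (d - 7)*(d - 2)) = d - 2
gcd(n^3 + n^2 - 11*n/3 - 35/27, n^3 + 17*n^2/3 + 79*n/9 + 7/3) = n^2 + 8*n/3 + 7/9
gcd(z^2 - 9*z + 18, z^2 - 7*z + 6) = z - 6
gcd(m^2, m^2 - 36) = 1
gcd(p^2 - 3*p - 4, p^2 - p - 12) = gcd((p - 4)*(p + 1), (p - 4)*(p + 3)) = p - 4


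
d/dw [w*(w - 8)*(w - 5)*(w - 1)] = 4*w^3 - 42*w^2 + 106*w - 40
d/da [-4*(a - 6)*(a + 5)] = 4 - 8*a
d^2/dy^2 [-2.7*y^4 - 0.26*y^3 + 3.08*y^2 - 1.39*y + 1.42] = -32.4*y^2 - 1.56*y + 6.16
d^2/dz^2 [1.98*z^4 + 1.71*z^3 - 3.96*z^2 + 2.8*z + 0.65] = 23.76*z^2 + 10.26*z - 7.92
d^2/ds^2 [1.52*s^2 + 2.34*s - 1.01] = 3.04000000000000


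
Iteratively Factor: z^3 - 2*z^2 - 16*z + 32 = (z + 4)*(z^2 - 6*z + 8) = (z - 4)*(z + 4)*(z - 2)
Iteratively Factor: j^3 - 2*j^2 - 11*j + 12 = (j - 4)*(j^2 + 2*j - 3) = (j - 4)*(j + 3)*(j - 1)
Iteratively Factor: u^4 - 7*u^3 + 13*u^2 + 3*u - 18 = (u - 2)*(u^3 - 5*u^2 + 3*u + 9) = (u - 3)*(u - 2)*(u^2 - 2*u - 3) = (u - 3)^2*(u - 2)*(u + 1)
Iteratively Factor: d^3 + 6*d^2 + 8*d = (d + 2)*(d^2 + 4*d) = d*(d + 2)*(d + 4)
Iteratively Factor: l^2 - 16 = (l - 4)*(l + 4)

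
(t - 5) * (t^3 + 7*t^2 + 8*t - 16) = t^4 + 2*t^3 - 27*t^2 - 56*t + 80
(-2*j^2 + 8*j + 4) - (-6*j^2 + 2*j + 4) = 4*j^2 + 6*j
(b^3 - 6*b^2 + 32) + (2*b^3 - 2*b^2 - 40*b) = 3*b^3 - 8*b^2 - 40*b + 32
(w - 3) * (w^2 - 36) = w^3 - 3*w^2 - 36*w + 108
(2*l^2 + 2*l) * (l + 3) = 2*l^3 + 8*l^2 + 6*l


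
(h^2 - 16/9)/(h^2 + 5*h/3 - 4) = (h + 4/3)/(h + 3)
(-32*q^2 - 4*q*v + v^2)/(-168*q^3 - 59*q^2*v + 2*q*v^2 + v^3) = (4*q + v)/(21*q^2 + 10*q*v + v^2)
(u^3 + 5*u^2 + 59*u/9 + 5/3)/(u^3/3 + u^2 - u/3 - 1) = (9*u^2 + 18*u + 5)/(3*(u^2 - 1))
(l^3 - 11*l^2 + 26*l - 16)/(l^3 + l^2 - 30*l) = (l^3 - 11*l^2 + 26*l - 16)/(l*(l^2 + l - 30))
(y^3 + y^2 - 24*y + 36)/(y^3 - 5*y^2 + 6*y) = (y + 6)/y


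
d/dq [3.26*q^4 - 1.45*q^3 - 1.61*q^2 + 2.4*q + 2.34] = 13.04*q^3 - 4.35*q^2 - 3.22*q + 2.4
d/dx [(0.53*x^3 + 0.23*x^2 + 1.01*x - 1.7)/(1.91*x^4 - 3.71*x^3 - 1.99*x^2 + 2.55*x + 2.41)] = (-1.0123*x^6 - 0.878600000000001*x^5 - 5.9887*x^4 + 23.1852*x^3 - 12.4927*x^2 - 5.6574*x + 6.7691)/(3.6481*x^8 - 14.1722*x^7 + 6.1623*x^6 + 24.5068*x^5 - 5.7547*x^4 - 28.0312*x^3 - 3.0893*x^2 + 12.291*x + 5.8081)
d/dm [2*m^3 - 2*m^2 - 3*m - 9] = 6*m^2 - 4*m - 3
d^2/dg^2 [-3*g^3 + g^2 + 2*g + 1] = 2 - 18*g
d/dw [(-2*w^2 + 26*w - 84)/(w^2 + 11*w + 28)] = 4*(-12*w^2 + 14*w + 413)/(w^4 + 22*w^3 + 177*w^2 + 616*w + 784)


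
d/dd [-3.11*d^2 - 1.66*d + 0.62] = -6.22*d - 1.66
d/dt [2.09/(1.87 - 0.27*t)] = 0.5643/(0.27*t - 1.87)^2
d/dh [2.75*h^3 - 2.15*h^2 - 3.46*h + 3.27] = 8.25*h^2 - 4.3*h - 3.46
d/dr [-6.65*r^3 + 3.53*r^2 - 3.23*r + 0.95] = -19.95*r^2 + 7.06*r - 3.23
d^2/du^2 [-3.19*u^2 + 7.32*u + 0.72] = -6.38000000000000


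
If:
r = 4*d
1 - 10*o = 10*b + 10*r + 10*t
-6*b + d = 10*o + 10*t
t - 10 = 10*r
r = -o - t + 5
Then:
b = -49/10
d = 103/205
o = -5557/205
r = 412/205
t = 1234/41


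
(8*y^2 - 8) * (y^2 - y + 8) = 8*y^4 - 8*y^3 + 56*y^2 + 8*y - 64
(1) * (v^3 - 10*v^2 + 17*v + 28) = v^3 - 10*v^2 + 17*v + 28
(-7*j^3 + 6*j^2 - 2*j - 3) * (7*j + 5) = -49*j^4 + 7*j^3 + 16*j^2 - 31*j - 15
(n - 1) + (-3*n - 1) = -2*n - 2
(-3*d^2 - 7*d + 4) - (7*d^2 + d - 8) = -10*d^2 - 8*d + 12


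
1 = 1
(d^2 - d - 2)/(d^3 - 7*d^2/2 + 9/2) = 2*(d - 2)/(2*d^2 - 9*d + 9)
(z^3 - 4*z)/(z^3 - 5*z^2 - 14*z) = (z - 2)/(z - 7)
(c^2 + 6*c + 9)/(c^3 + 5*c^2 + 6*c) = (c + 3)/(c*(c + 2))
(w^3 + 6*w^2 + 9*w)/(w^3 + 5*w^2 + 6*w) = (w + 3)/(w + 2)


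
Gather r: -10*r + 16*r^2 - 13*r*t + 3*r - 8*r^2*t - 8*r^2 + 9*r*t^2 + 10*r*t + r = r^2*(8 - 8*t) + r*(9*t^2 - 3*t - 6)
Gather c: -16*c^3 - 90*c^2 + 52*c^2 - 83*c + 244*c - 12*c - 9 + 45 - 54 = -16*c^3 - 38*c^2 + 149*c - 18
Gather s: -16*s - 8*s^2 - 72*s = -8*s^2 - 88*s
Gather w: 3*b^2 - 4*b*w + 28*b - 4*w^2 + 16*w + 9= 3*b^2 + 28*b - 4*w^2 + w*(16 - 4*b) + 9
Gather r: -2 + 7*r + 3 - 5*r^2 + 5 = -5*r^2 + 7*r + 6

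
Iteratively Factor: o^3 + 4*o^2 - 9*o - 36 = (o + 3)*(o^2 + o - 12) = (o + 3)*(o + 4)*(o - 3)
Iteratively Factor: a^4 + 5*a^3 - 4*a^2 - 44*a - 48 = (a - 3)*(a^3 + 8*a^2 + 20*a + 16) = (a - 3)*(a + 2)*(a^2 + 6*a + 8) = (a - 3)*(a + 2)*(a + 4)*(a + 2)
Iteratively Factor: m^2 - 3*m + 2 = (m - 2)*(m - 1)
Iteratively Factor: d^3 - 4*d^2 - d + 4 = (d - 4)*(d^2 - 1) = (d - 4)*(d - 1)*(d + 1)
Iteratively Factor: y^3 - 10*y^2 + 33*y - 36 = (y - 3)*(y^2 - 7*y + 12) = (y - 3)^2*(y - 4)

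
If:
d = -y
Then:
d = -y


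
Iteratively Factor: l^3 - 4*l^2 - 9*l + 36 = (l - 3)*(l^2 - l - 12) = (l - 4)*(l - 3)*(l + 3)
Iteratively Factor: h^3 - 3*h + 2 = (h - 1)*(h^2 + h - 2) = (h - 1)^2*(h + 2)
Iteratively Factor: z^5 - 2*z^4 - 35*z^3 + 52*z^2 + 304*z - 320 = (z - 1)*(z^4 - z^3 - 36*z^2 + 16*z + 320) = (z - 1)*(z + 4)*(z^3 - 5*z^2 - 16*z + 80) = (z - 5)*(z - 1)*(z + 4)*(z^2 - 16) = (z - 5)*(z - 4)*(z - 1)*(z + 4)*(z + 4)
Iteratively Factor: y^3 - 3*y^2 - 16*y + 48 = (y - 3)*(y^2 - 16) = (y - 4)*(y - 3)*(y + 4)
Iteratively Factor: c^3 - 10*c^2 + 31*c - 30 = (c - 2)*(c^2 - 8*c + 15) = (c - 5)*(c - 2)*(c - 3)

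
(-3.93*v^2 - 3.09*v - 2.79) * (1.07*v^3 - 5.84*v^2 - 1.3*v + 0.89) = -4.2051*v^5 + 19.6449*v^4 + 20.1693*v^3 + 16.8129*v^2 + 0.8769*v - 2.4831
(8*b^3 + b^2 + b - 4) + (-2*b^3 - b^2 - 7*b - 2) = 6*b^3 - 6*b - 6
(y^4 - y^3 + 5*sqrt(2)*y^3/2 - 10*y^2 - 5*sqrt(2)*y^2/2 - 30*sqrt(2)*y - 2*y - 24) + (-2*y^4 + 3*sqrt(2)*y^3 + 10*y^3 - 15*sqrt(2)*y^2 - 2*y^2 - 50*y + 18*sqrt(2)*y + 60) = -y^4 + 11*sqrt(2)*y^3/2 + 9*y^3 - 35*sqrt(2)*y^2/2 - 12*y^2 - 52*y - 12*sqrt(2)*y + 36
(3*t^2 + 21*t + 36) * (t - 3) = 3*t^3 + 12*t^2 - 27*t - 108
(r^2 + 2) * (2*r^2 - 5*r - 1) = 2*r^4 - 5*r^3 + 3*r^2 - 10*r - 2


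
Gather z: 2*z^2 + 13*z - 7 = 2*z^2 + 13*z - 7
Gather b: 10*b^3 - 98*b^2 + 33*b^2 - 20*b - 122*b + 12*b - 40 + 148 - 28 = 10*b^3 - 65*b^2 - 130*b + 80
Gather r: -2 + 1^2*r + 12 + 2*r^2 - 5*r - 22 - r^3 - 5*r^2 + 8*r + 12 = -r^3 - 3*r^2 + 4*r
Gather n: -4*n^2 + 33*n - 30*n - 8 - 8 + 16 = -4*n^2 + 3*n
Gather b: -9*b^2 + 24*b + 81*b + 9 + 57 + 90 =-9*b^2 + 105*b + 156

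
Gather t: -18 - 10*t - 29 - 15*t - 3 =-25*t - 50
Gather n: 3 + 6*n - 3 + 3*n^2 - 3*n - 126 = 3*n^2 + 3*n - 126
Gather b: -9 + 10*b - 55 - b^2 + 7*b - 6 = -b^2 + 17*b - 70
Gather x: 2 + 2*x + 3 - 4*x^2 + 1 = -4*x^2 + 2*x + 6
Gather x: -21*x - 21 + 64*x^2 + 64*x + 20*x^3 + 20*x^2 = 20*x^3 + 84*x^2 + 43*x - 21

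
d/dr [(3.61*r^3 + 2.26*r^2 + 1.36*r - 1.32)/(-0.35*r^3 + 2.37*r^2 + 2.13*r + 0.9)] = (-4.44089209850063e-16*r^5 + 9.3467*r^4 + 16.3306*r^3 + 9.9516*r^2 + 10.3248*r + 4.0356)/(0.1225*r^6 - 1.659*r^5 + 4.1259*r^4 + 9.4662*r^3 + 8.8029*r^2 + 3.834*r + 0.81)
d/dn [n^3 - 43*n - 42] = 3*n^2 - 43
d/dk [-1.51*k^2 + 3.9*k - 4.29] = 3.9 - 3.02*k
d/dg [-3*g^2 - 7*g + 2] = -6*g - 7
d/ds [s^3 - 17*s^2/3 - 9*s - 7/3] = 3*s^2 - 34*s/3 - 9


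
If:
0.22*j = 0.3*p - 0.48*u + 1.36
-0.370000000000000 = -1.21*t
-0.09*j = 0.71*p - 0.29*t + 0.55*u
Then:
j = 5.41595690930744 - 2.76091703056769*u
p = -0.424672489082969*u - 0.561631599841207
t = 0.31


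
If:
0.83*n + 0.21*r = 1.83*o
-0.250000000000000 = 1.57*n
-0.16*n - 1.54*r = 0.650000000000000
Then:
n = -0.16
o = -0.12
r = -0.41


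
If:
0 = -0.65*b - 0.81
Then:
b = -1.25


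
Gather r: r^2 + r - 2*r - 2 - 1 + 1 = r^2 - r - 2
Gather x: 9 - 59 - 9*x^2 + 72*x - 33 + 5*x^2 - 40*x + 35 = -4*x^2 + 32*x - 48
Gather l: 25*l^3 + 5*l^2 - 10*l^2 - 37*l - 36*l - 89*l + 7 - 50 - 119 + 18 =25*l^3 - 5*l^2 - 162*l - 144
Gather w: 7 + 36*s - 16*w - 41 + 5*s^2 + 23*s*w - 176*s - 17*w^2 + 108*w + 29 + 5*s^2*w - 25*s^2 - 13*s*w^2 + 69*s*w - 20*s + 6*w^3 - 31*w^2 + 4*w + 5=-20*s^2 - 160*s + 6*w^3 + w^2*(-13*s - 48) + w*(5*s^2 + 92*s + 96)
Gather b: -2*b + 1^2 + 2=3 - 2*b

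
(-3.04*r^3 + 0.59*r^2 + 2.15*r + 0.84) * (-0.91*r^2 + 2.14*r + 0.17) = 2.7664*r^5 - 7.0425*r^4 - 1.2107*r^3 + 3.9369*r^2 + 2.1631*r + 0.1428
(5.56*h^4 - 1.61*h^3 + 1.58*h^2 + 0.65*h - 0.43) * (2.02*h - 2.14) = 11.2312*h^5 - 15.1506*h^4 + 6.637*h^3 - 2.0682*h^2 - 2.2596*h + 0.9202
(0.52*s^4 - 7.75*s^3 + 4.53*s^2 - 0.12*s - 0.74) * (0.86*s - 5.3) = 0.4472*s^5 - 9.421*s^4 + 44.9708*s^3 - 24.1122*s^2 - 0.000399999999999956*s + 3.922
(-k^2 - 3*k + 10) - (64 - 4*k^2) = 3*k^2 - 3*k - 54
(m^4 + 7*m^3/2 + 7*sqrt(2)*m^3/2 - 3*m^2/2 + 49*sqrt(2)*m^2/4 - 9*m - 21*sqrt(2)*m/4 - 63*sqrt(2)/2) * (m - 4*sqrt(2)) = m^5 - sqrt(2)*m^4/2 + 7*m^4/2 - 59*m^3/2 - 7*sqrt(2)*m^3/4 - 107*m^2 + 3*sqrt(2)*m^2/4 + 9*sqrt(2)*m/2 + 42*m + 252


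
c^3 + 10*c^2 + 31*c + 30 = (c + 2)*(c + 3)*(c + 5)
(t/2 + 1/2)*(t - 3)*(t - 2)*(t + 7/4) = t^4/2 - 9*t^3/8 - 3*t^2 + 31*t/8 + 21/4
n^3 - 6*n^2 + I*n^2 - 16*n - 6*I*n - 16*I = (n - 8)*(n + 2)*(n + I)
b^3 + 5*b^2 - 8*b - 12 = (b - 2)*(b + 1)*(b + 6)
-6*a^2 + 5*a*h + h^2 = (-a + h)*(6*a + h)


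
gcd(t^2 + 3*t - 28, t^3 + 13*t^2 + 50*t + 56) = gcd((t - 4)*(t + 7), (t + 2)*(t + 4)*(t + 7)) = t + 7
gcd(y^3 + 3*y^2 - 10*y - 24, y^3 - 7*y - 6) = y^2 - y - 6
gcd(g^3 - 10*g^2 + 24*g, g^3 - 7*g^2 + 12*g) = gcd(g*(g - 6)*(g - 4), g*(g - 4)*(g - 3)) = g^2 - 4*g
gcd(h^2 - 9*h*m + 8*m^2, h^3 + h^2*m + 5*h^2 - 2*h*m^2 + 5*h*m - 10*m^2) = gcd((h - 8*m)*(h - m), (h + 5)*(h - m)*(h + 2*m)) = h - m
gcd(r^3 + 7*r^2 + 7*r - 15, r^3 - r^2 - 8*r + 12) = r + 3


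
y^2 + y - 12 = (y - 3)*(y + 4)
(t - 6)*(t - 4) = t^2 - 10*t + 24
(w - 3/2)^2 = w^2 - 3*w + 9/4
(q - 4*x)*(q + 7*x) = q^2 + 3*q*x - 28*x^2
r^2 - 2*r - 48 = (r - 8)*(r + 6)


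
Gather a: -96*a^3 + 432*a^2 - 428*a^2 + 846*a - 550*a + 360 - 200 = -96*a^3 + 4*a^2 + 296*a + 160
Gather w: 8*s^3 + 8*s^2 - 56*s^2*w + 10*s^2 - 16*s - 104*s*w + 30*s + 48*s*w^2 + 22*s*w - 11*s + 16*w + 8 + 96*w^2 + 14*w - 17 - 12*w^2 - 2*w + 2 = 8*s^3 + 18*s^2 + 3*s + w^2*(48*s + 84) + w*(-56*s^2 - 82*s + 28) - 7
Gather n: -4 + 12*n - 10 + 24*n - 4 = 36*n - 18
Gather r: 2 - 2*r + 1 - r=3 - 3*r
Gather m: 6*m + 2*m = 8*m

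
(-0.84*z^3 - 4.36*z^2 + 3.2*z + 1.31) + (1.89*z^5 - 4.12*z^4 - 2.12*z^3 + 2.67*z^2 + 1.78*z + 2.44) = 1.89*z^5 - 4.12*z^4 - 2.96*z^3 - 1.69*z^2 + 4.98*z + 3.75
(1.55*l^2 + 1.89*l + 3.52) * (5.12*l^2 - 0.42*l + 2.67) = 7.936*l^4 + 9.0258*l^3 + 21.3671*l^2 + 3.5679*l + 9.3984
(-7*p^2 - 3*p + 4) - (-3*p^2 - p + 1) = -4*p^2 - 2*p + 3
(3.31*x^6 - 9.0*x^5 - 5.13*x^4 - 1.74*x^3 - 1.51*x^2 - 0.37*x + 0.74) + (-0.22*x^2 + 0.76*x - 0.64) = 3.31*x^6 - 9.0*x^5 - 5.13*x^4 - 1.74*x^3 - 1.73*x^2 + 0.39*x + 0.1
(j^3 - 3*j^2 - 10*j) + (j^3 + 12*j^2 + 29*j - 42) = 2*j^3 + 9*j^2 + 19*j - 42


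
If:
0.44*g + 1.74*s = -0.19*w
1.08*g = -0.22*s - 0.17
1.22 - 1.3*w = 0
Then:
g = -0.14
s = -0.07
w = 0.94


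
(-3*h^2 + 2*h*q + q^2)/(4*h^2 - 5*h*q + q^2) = (3*h + q)/(-4*h + q)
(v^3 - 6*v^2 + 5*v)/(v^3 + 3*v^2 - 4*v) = (v - 5)/(v + 4)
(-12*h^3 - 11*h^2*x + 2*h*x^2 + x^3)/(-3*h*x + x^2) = 4*h^2/x + 5*h + x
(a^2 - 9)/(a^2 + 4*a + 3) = (a - 3)/(a + 1)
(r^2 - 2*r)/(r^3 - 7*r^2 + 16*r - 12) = r/(r^2 - 5*r + 6)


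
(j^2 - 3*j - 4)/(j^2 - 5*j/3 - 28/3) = 3*(j + 1)/(3*j + 7)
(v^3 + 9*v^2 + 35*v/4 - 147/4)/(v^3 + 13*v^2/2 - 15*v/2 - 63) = (2*v^2 + 11*v - 21)/(2*(v^2 + 3*v - 18))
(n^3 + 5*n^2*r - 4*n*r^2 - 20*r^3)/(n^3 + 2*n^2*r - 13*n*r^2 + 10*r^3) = (-n - 2*r)/(-n + r)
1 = 1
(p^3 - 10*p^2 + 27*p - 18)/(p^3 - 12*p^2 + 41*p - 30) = (p - 3)/(p - 5)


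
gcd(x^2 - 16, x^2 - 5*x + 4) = x - 4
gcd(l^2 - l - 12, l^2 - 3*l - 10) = 1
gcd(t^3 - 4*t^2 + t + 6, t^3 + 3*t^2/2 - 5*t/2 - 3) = t + 1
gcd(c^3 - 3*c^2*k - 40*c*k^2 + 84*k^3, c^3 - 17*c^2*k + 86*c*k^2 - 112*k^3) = c^2 - 9*c*k + 14*k^2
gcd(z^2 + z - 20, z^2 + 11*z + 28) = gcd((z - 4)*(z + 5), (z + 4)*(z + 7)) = 1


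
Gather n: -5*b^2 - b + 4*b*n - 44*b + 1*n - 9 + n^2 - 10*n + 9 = -5*b^2 - 45*b + n^2 + n*(4*b - 9)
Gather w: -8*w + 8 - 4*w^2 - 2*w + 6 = -4*w^2 - 10*w + 14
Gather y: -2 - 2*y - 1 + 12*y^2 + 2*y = 12*y^2 - 3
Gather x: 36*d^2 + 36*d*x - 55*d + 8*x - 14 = 36*d^2 - 55*d + x*(36*d + 8) - 14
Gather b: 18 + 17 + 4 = 39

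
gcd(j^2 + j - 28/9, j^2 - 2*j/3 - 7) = j + 7/3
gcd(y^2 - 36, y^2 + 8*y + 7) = 1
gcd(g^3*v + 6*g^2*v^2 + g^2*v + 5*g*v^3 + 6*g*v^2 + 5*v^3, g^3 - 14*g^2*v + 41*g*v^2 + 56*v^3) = g + v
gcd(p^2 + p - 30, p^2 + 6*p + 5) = 1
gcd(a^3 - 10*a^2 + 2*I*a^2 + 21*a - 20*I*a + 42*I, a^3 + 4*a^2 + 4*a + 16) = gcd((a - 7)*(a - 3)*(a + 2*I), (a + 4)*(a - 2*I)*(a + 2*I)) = a + 2*I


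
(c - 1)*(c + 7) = c^2 + 6*c - 7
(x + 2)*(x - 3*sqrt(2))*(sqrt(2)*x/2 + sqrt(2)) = sqrt(2)*x^3/2 - 3*x^2 + 2*sqrt(2)*x^2 - 12*x + 2*sqrt(2)*x - 12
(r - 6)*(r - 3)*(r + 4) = r^3 - 5*r^2 - 18*r + 72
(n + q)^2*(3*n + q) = 3*n^3 + 7*n^2*q + 5*n*q^2 + q^3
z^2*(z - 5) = z^3 - 5*z^2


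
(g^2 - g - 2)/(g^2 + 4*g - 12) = (g + 1)/(g + 6)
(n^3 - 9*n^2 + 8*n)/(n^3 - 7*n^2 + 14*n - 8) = n*(n - 8)/(n^2 - 6*n + 8)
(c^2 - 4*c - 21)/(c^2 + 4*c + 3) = (c - 7)/(c + 1)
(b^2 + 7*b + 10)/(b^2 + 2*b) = (b + 5)/b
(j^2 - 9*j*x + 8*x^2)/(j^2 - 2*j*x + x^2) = (-j + 8*x)/(-j + x)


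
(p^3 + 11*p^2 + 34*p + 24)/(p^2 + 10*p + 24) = p + 1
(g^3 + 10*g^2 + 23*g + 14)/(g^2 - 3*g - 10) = (g^2 + 8*g + 7)/(g - 5)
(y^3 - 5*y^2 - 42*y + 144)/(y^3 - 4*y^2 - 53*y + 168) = (y + 6)/(y + 7)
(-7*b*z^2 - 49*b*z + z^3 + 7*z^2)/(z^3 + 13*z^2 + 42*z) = (-7*b + z)/(z + 6)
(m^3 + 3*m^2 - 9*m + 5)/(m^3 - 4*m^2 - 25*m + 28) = (m^2 + 4*m - 5)/(m^2 - 3*m - 28)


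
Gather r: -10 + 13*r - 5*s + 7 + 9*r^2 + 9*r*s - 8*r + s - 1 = 9*r^2 + r*(9*s + 5) - 4*s - 4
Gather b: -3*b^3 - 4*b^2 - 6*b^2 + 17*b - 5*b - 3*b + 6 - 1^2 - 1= -3*b^3 - 10*b^2 + 9*b + 4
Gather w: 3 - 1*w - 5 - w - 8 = -2*w - 10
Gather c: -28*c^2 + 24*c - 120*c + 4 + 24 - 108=-28*c^2 - 96*c - 80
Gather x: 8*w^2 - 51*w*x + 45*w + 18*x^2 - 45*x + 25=8*w^2 + 45*w + 18*x^2 + x*(-51*w - 45) + 25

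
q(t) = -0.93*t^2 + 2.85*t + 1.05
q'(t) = 2.85 - 1.86*t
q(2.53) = 2.31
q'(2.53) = -1.86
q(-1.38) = -4.65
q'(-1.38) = 5.42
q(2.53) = 2.31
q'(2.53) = -1.86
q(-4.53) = -30.94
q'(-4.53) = 11.28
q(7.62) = -31.23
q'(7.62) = -11.32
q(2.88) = 1.54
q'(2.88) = -2.51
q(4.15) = -3.14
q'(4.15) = -4.87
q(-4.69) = -32.77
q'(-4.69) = 11.57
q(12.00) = -98.67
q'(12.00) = -19.47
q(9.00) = -48.63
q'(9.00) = -13.89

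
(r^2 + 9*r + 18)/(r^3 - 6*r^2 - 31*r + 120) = (r^2 + 9*r + 18)/(r^3 - 6*r^2 - 31*r + 120)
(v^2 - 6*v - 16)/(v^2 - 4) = (v - 8)/(v - 2)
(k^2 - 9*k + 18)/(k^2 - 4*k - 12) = (k - 3)/(k + 2)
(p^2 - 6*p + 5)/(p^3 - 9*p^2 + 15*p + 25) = (p - 1)/(p^2 - 4*p - 5)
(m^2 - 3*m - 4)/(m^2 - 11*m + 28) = (m + 1)/(m - 7)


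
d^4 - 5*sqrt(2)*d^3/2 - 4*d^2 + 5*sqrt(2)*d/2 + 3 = (d - 1)*(d + 1)*(d - 3*sqrt(2))*(d + sqrt(2)/2)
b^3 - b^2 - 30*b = b*(b - 6)*(b + 5)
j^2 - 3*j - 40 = (j - 8)*(j + 5)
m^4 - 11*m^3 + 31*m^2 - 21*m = m*(m - 7)*(m - 3)*(m - 1)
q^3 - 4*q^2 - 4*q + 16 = (q - 4)*(q - 2)*(q + 2)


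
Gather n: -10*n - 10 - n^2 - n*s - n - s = -n^2 + n*(-s - 11) - s - 10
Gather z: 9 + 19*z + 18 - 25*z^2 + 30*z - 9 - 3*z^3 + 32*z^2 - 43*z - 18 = -3*z^3 + 7*z^2 + 6*z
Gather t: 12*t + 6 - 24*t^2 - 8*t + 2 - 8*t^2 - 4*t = 8 - 32*t^2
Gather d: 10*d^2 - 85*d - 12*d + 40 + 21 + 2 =10*d^2 - 97*d + 63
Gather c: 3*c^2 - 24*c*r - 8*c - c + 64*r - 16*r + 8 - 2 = 3*c^2 + c*(-24*r - 9) + 48*r + 6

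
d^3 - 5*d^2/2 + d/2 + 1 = (d - 2)*(d - 1)*(d + 1/2)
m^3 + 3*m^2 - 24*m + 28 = (m - 2)^2*(m + 7)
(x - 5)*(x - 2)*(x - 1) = x^3 - 8*x^2 + 17*x - 10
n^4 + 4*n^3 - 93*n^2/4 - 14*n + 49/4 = (n - 7/2)*(n - 1/2)*(n + 1)*(n + 7)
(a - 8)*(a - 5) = a^2 - 13*a + 40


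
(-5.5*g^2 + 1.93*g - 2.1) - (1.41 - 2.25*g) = -5.5*g^2 + 4.18*g - 3.51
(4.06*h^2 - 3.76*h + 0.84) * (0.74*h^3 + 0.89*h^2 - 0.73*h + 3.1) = 3.0044*h^5 + 0.831*h^4 - 5.6886*h^3 + 16.0784*h^2 - 12.2692*h + 2.604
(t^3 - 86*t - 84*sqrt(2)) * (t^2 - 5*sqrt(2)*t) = t^5 - 5*sqrt(2)*t^4 - 86*t^3 + 346*sqrt(2)*t^2 + 840*t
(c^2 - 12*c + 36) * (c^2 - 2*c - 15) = c^4 - 14*c^3 + 45*c^2 + 108*c - 540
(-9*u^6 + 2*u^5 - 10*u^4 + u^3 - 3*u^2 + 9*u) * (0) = 0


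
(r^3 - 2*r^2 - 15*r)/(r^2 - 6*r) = (r^2 - 2*r - 15)/(r - 6)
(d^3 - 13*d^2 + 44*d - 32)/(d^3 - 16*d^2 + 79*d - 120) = (d^2 - 5*d + 4)/(d^2 - 8*d + 15)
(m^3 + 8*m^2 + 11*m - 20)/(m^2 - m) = m + 9 + 20/m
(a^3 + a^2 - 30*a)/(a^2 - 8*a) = (a^2 + a - 30)/(a - 8)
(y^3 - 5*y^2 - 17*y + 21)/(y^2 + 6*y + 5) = (y^3 - 5*y^2 - 17*y + 21)/(y^2 + 6*y + 5)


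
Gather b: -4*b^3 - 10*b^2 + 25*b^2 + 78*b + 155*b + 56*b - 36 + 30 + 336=-4*b^3 + 15*b^2 + 289*b + 330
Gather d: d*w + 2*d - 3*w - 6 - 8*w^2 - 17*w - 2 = d*(w + 2) - 8*w^2 - 20*w - 8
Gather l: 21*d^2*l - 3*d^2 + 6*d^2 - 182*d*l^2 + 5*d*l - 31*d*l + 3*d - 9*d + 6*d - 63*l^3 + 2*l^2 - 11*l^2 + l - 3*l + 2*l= 3*d^2 - 63*l^3 + l^2*(-182*d - 9) + l*(21*d^2 - 26*d)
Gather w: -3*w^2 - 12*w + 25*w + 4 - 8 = -3*w^2 + 13*w - 4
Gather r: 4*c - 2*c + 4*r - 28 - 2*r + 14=2*c + 2*r - 14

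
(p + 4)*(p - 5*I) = p^2 + 4*p - 5*I*p - 20*I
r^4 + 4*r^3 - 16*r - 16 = (r - 2)*(r + 2)^3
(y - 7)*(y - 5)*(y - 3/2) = y^3 - 27*y^2/2 + 53*y - 105/2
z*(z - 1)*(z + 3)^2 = z^4 + 5*z^3 + 3*z^2 - 9*z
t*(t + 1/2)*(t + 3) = t^3 + 7*t^2/2 + 3*t/2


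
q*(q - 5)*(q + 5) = q^3 - 25*q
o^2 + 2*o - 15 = (o - 3)*(o + 5)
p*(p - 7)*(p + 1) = p^3 - 6*p^2 - 7*p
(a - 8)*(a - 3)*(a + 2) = a^3 - 9*a^2 + 2*a + 48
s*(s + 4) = s^2 + 4*s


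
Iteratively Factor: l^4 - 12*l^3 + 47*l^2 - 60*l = (l)*(l^3 - 12*l^2 + 47*l - 60) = l*(l - 5)*(l^2 - 7*l + 12) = l*(l - 5)*(l - 4)*(l - 3)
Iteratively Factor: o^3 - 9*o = (o - 3)*(o^2 + 3*o) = o*(o - 3)*(o + 3)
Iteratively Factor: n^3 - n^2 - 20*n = (n)*(n^2 - n - 20) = n*(n + 4)*(n - 5)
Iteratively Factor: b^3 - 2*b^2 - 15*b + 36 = (b - 3)*(b^2 + b - 12) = (b - 3)^2*(b + 4)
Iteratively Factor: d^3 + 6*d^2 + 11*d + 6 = (d + 2)*(d^2 + 4*d + 3) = (d + 2)*(d + 3)*(d + 1)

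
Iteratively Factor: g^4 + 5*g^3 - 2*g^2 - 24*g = (g)*(g^3 + 5*g^2 - 2*g - 24) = g*(g - 2)*(g^2 + 7*g + 12) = g*(g - 2)*(g + 4)*(g + 3)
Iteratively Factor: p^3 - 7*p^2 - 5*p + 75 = (p - 5)*(p^2 - 2*p - 15) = (p - 5)*(p + 3)*(p - 5)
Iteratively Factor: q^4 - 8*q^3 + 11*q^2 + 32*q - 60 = (q - 5)*(q^3 - 3*q^2 - 4*q + 12) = (q - 5)*(q - 3)*(q^2 - 4) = (q - 5)*(q - 3)*(q + 2)*(q - 2)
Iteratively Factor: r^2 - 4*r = (r - 4)*(r)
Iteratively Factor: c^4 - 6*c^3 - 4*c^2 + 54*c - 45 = (c + 3)*(c^3 - 9*c^2 + 23*c - 15) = (c - 3)*(c + 3)*(c^2 - 6*c + 5) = (c - 5)*(c - 3)*(c + 3)*(c - 1)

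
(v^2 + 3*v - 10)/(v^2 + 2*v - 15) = (v - 2)/(v - 3)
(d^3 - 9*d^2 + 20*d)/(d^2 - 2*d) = (d^2 - 9*d + 20)/(d - 2)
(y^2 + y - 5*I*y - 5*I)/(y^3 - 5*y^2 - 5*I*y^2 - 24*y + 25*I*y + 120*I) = (y + 1)/(y^2 - 5*y - 24)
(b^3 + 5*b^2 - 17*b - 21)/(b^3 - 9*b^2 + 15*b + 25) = (b^2 + 4*b - 21)/(b^2 - 10*b + 25)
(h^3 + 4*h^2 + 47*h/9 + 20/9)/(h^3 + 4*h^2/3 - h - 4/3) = (h + 5/3)/(h - 1)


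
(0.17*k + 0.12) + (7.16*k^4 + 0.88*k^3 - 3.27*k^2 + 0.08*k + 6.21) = 7.16*k^4 + 0.88*k^3 - 3.27*k^2 + 0.25*k + 6.33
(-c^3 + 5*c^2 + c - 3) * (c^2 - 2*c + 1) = -c^5 + 7*c^4 - 10*c^3 + 7*c - 3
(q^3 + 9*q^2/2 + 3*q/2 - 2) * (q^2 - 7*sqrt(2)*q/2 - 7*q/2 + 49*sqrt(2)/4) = q^5 - 7*sqrt(2)*q^4/2 + q^4 - 57*q^3/4 - 7*sqrt(2)*q^3/2 - 29*q^2/4 + 399*sqrt(2)*q^2/8 + 7*q + 203*sqrt(2)*q/8 - 49*sqrt(2)/2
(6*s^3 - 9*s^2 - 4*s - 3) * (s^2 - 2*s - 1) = 6*s^5 - 21*s^4 + 8*s^3 + 14*s^2 + 10*s + 3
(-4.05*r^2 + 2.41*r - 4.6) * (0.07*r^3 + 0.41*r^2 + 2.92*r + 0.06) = -0.2835*r^5 - 1.4918*r^4 - 11.1599*r^3 + 4.9082*r^2 - 13.2874*r - 0.276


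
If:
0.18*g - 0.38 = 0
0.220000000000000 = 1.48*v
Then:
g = 2.11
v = 0.15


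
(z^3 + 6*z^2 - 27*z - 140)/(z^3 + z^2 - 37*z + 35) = (z + 4)/(z - 1)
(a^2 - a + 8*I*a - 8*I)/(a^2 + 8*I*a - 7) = (a^2 - a + 8*I*a - 8*I)/(a^2 + 8*I*a - 7)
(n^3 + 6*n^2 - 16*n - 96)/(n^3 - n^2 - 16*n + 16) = (n + 6)/(n - 1)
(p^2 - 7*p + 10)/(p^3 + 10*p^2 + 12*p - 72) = (p - 5)/(p^2 + 12*p + 36)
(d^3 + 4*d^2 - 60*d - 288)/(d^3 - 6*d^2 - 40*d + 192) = (d + 6)/(d - 4)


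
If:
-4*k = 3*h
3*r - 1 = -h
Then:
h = 1 - 3*r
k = 9*r/4 - 3/4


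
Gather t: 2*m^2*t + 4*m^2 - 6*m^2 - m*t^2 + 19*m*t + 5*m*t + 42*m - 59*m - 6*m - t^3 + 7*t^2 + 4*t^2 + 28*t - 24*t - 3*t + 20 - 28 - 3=-2*m^2 - 23*m - t^3 + t^2*(11 - m) + t*(2*m^2 + 24*m + 1) - 11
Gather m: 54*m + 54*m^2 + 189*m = 54*m^2 + 243*m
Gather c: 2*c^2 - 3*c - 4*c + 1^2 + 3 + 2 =2*c^2 - 7*c + 6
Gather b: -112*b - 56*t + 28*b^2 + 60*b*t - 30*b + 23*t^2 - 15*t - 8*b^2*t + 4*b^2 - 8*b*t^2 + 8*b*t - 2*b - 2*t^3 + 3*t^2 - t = b^2*(32 - 8*t) + b*(-8*t^2 + 68*t - 144) - 2*t^3 + 26*t^2 - 72*t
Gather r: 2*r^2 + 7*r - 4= 2*r^2 + 7*r - 4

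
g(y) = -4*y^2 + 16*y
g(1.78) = 15.81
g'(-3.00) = 40.00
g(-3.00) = -84.00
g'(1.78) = 1.76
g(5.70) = -38.76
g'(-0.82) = 22.56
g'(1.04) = 7.68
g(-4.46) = -150.93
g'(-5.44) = 59.52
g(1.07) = 12.54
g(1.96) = 15.99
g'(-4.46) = 51.68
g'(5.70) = -29.60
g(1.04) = 12.31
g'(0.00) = 16.00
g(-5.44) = -205.41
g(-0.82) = -15.81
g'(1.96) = 0.32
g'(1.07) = 7.44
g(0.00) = 0.00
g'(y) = 16 - 8*y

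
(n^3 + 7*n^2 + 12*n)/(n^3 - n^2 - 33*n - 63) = n*(n + 4)/(n^2 - 4*n - 21)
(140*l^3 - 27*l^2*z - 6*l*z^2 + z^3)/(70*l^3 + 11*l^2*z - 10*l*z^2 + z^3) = (-20*l^2 + l*z + z^2)/(-10*l^2 - 3*l*z + z^2)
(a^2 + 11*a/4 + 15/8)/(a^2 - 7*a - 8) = (8*a^2 + 22*a + 15)/(8*(a^2 - 7*a - 8))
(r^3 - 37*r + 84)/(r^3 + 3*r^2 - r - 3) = (r^3 - 37*r + 84)/(r^3 + 3*r^2 - r - 3)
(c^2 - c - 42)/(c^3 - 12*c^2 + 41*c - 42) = (c + 6)/(c^2 - 5*c + 6)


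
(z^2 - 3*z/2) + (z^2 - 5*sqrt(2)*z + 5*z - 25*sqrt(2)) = 2*z^2 - 5*sqrt(2)*z + 7*z/2 - 25*sqrt(2)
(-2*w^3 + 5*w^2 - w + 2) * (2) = -4*w^3 + 10*w^2 - 2*w + 4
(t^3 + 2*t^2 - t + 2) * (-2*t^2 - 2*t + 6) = -2*t^5 - 6*t^4 + 4*t^3 + 10*t^2 - 10*t + 12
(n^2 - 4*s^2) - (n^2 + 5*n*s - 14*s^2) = -5*n*s + 10*s^2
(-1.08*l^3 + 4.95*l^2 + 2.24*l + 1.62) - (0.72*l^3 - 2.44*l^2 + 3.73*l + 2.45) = -1.8*l^3 + 7.39*l^2 - 1.49*l - 0.83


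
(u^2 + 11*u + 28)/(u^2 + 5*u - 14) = (u + 4)/(u - 2)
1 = 1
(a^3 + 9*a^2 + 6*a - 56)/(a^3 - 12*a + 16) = (a + 7)/(a - 2)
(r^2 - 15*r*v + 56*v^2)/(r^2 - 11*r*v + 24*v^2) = (r - 7*v)/(r - 3*v)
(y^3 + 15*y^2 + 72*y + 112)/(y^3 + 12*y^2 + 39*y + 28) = (y + 4)/(y + 1)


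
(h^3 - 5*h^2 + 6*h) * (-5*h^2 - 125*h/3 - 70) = -5*h^5 - 50*h^4/3 + 325*h^3/3 + 100*h^2 - 420*h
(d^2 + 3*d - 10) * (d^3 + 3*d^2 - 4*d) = d^5 + 6*d^4 - 5*d^3 - 42*d^2 + 40*d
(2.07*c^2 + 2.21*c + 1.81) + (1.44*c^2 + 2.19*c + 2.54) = 3.51*c^2 + 4.4*c + 4.35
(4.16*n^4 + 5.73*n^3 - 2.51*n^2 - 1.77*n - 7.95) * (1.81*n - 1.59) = 7.5296*n^5 + 3.7569*n^4 - 13.6538*n^3 + 0.7872*n^2 - 11.5752*n + 12.6405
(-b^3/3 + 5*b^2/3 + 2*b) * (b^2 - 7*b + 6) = -b^5/3 + 4*b^4 - 35*b^3/3 - 4*b^2 + 12*b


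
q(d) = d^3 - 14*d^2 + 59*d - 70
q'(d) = 3*d^2 - 28*d + 59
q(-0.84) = -130.03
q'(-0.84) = 84.64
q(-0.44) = -98.76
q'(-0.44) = 71.90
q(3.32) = 8.16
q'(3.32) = -0.89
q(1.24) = -16.46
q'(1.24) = 28.89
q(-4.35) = -673.88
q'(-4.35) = 237.57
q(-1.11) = -154.11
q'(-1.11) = 93.78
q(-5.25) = -910.33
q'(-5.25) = 288.69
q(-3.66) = -522.51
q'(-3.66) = 201.67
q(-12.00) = -4522.00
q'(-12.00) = 827.00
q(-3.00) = -400.00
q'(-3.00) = 170.00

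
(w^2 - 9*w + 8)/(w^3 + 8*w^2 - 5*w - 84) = (w^2 - 9*w + 8)/(w^3 + 8*w^2 - 5*w - 84)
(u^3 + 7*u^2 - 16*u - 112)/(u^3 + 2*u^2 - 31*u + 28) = (u + 4)/(u - 1)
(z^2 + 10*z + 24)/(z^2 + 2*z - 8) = (z + 6)/(z - 2)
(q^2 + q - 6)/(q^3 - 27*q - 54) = (q - 2)/(q^2 - 3*q - 18)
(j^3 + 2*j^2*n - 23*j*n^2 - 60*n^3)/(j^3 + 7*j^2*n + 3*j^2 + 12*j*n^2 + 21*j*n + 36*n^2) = (j - 5*n)/(j + 3)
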